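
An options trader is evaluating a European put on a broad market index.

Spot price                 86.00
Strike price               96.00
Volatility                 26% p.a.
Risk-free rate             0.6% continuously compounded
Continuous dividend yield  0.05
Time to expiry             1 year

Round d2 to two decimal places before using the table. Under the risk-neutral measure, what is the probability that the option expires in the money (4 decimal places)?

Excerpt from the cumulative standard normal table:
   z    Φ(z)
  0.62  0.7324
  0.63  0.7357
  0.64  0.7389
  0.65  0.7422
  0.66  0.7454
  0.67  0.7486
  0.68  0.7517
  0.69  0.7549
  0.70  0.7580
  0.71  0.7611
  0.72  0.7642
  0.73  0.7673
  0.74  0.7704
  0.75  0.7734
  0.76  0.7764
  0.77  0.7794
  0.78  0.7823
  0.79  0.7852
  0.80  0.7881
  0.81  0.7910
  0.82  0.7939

σ√T = 0.26 × 1.0000 = 0.2600
d₁ = [ln(86/96) + (0.006 − 0.05 + 0.26²/2)·1] / 0.2600 = [-0.1100 − 0.0102] / 0.2600 = -0.4623 → -0.46
d₂ = d₁ − σ√T = -0.4623 − 0.2600 = -0.7223 → -0.72
Pr(exercise) under Q = N(−d₂) = N(0.72) = 0.7642

0.7642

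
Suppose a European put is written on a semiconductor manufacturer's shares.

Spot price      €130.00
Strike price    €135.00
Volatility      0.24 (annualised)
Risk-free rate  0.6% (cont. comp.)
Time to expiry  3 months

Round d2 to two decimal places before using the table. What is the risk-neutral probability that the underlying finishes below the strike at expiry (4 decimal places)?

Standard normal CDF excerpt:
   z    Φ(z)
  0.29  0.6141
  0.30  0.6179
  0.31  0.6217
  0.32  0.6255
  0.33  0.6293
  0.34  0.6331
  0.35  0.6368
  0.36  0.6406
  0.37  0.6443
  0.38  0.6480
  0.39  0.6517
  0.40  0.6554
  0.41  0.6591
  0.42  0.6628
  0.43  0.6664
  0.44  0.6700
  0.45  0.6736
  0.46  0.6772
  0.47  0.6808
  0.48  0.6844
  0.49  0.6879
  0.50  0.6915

σ√T = 0.24·√0.25 = 0.1200
ln(S/K) + (r + σ²/2)T = ln(130/135) + (0.006 + 0.24²/2)·0.25 = -0.0377 + 0.0087 = -0.0290
d₁ = -0.0290 / 0.1200 = -0.2420 ⇒ -0.24
d₂ = d₁ − σ√T = -0.2420 − 0.1200 = -0.3620 ⇒ -0.36
Pr(exercise) under Q = N(−d₂) = N(0.36) = 0.6406

0.6406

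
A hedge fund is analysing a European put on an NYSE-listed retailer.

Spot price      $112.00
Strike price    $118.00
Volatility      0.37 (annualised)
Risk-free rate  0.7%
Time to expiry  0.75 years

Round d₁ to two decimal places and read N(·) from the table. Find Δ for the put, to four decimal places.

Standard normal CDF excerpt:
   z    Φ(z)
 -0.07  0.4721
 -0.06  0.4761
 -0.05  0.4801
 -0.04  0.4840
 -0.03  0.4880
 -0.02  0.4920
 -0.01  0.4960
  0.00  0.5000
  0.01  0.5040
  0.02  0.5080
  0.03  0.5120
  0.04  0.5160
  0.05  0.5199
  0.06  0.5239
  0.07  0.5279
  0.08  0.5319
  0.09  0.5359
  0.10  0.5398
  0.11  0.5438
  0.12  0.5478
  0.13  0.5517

σ√T = 0.37·√0.75 = 0.3204
d₁ = [ln(112/118) + (0.007 + 0.37²/2)·0.75] / 0.3204 = [-0.0522 + 0.0566] / 0.3204 = 0.0137 which rounds to 0.01
N(d₁) = N(0.01) = 0.5040
Δ_put = N(d₁) − 1 = 0.5040 − 1 = -0.4960

-0.4960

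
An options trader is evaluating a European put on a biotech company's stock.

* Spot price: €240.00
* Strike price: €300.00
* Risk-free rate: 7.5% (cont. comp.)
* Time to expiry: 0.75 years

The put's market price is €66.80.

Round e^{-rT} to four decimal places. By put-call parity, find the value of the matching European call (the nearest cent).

exp(−rT) = exp(−0.075·0.75) = 0.9453
Put-call parity: C − P = S − K·e^(−rT) = 240 − 300·0.9453 = 240 − 283.5900 = -43.5900
C = P + (C − P) = 66.80 + (-43.5900) = 23.2100

€23.21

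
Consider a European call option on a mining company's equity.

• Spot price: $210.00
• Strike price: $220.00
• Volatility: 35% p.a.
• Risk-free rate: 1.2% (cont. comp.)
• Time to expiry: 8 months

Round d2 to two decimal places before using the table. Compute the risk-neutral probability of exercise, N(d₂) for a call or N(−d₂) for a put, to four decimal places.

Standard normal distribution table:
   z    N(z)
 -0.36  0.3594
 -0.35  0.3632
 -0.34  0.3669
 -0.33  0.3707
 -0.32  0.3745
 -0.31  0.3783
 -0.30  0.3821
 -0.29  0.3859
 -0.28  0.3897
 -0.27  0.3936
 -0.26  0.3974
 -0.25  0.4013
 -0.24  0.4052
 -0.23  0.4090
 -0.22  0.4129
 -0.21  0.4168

T = 0.6667;  σ√T = 0.2858
d₁ = [ln(210/220) + (0.012 + 0.35²/2)·0.6667] / 0.2858 = [-0.0465 + 0.0488] / 0.2858 = 0.0081 ≈ 0.01
d₂ = d₁ − σ√T = 0.0081 − 0.2858 = -0.2777 ≈ -0.28
Pr(exercise) under Q = N(d₂) = 0.3897

0.3897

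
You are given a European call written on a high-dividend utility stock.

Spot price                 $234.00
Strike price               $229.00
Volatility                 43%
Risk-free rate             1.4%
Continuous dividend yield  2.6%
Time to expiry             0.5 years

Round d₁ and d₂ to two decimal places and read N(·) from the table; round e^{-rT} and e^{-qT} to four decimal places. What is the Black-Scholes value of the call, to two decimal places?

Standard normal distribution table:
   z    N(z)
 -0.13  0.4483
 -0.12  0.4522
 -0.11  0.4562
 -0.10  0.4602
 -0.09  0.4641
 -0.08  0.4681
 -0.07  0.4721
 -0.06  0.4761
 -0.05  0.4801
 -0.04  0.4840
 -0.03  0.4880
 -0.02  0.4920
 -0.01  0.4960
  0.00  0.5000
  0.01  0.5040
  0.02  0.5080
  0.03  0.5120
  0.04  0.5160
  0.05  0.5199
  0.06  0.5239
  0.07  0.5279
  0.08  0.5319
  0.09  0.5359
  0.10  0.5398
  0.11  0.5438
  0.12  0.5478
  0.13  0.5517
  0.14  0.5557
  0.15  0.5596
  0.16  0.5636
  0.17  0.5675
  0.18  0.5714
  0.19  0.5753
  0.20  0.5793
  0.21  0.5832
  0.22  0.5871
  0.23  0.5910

$29.16

σ√T = 0.43 × 0.7071 = 0.3041
d₁ = [ln(234/229) + (0.014 − 0.026 + 0.43²/2)·0.5] / 0.3041 = [0.0216 + 0.0402] / 0.3041 = 0.2033 which rounds to 0.20
d₂ = d₁ − σ√T = 0.2033 − 0.3041 = -0.1007 which rounds to -0.10
e^(−qT) = e^(−0.026·0.5) = 0.9871;  e^(−rT) = e^(−0.014·0.5) = 0.9930
C = 234·0.9871·N(0.20) − 229·0.9930·N(-0.10) = 234·0.9871·0.5793 − 229·0.9930·0.4602 = 133.8075 − 104.6481 = 29.1594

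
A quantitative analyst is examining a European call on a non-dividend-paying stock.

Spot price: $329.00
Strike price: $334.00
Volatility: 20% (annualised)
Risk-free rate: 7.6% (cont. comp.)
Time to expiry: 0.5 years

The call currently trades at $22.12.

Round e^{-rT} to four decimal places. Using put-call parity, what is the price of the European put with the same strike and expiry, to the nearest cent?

$14.66

exp(−rT) = exp(−0.076·0.5) = 0.9627
Put-call parity: C − P = S − K·e^(−rT) = 329 − 334·0.9627 = 329 − 321.5418 = 7.4582
P = C − (C − P) = 22.12 − (7.4582) = 14.6618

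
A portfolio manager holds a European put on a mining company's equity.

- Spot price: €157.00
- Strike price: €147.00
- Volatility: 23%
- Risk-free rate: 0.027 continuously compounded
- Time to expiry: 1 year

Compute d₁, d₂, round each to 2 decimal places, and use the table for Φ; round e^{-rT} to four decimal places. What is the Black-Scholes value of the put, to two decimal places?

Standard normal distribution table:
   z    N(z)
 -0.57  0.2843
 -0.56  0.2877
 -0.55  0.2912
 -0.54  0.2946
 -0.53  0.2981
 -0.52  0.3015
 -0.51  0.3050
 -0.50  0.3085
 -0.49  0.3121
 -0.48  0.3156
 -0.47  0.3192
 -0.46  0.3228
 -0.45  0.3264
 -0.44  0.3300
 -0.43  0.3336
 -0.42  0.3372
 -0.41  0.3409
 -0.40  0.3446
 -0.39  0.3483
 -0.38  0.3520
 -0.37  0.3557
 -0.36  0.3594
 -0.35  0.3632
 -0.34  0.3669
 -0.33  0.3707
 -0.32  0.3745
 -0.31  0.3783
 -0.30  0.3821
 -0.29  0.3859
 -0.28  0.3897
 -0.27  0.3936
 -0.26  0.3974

€7.88

T = 1;  σ√T = 0.2300
ln(S/K) + (r + σ²/2)T = ln(157/147) + (0.027 + 0.23²/2)·1 = 0.0658 + 0.0534 = 0.1193
d₁ = 0.1193 / 0.2300 = 0.5185 which rounds to 0.52
d₂ = d₁ − σ√T = 0.5185 − 0.2300 = 0.2885 which rounds to 0.29
exp(−rT) = exp(−0.027·1) = 0.9734
N(−d₂) = N(-0.29) = 0.3859;  N(−d₁) = N(-0.52) = 0.3015
P = 147·0.9734·0.3859 − 157·0.3015 = 55.2184 − 47.3355 = 7.8829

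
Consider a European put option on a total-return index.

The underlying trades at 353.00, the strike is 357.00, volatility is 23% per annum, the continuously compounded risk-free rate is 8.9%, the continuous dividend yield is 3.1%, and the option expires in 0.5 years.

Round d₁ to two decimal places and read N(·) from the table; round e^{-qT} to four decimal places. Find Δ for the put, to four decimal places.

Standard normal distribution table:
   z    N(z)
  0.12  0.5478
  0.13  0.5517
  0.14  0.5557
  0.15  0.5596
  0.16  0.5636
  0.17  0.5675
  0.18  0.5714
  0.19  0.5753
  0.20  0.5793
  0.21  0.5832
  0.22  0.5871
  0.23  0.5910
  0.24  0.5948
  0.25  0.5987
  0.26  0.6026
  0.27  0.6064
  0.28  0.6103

σ√T = 0.23·√0.5 = 0.1626
d₁ = [ln(353/357) + (0.089 − 0.031 + ½·0.23²)·0.5] / (σ√T) = (-0.0113 + 0.0422) / 0.1626 = 0.1903 ≈ 0.19
N(d₁) = N(0.19) = 0.5753
Δ_put = exp(−qT)·(N(d₁) − 1) = 0.9846·(0.5753 − 1) = -0.4182

-0.4182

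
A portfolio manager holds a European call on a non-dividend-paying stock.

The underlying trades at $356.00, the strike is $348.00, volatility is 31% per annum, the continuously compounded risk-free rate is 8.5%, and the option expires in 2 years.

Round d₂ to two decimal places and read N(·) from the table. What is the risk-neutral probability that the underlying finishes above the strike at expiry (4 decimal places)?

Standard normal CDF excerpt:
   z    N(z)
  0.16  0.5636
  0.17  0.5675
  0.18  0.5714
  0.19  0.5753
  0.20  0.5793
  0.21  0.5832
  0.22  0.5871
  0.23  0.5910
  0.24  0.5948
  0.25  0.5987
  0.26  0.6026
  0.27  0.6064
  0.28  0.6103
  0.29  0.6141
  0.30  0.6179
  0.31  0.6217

σ√T = 0.31·√2 = 0.4384
d₁ = [ln(356/348) + (0.085 + 0.31²/2)·2] / 0.4384 = [0.0227 + 0.2661] / 0.4384 = 0.6588 ⇒ 0.66
d₂ = d₁ − σ√T = 0.6588 − 0.4384 = 0.2204 ⇒ 0.22
Pr(exercise) under Q = N(d₂) = 0.5871

0.5871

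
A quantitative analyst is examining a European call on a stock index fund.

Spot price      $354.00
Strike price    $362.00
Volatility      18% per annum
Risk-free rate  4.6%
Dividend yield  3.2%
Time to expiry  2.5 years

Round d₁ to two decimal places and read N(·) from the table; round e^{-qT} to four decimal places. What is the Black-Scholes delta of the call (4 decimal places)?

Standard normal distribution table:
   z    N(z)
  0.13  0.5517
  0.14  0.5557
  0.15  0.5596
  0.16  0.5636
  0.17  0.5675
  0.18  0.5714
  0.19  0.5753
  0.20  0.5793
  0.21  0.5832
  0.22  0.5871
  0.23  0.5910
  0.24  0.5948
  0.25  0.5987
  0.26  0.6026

T = 2.5;  σ√T = 0.2846
d₁ = [ln(354/362) + (0.046 − 0.032 + 0.18²/2)·2.5] / 0.2846 = [-0.0223 + 0.0755] / 0.2846 = 0.1868 ≈ 0.19
N(d₁) = N(0.19) = 0.5753
Δ_call = exp(−qT)·N(d₁) = 0.9231·0.5753 = 0.5311

0.5311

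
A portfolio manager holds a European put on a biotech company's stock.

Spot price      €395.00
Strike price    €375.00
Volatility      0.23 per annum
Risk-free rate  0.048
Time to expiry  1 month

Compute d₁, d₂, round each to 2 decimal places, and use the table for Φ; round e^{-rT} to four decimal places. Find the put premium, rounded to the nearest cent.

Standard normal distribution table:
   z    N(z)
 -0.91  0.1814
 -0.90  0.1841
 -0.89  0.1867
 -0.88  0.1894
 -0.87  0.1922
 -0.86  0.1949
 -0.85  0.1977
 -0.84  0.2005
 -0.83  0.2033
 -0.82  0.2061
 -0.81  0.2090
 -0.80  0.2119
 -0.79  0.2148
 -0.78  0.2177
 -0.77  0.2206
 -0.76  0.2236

€3.25

T = 0.08333;  σ√T = 0.0664
d₁ = [ln(395/375) + (0.048 + 0.23²/2)·0.08333] / 0.0664 = [0.0520 + 0.0062] / 0.0664 = 0.8760 ≈ 0.88
d₂ = d₁ − σ√T = 0.8760 − 0.0664 = 0.8096 ≈ 0.81
exp(−rT) = exp(−0.048·0.08333) = 0.9960
N(−d₂) = N(-0.81) = 0.2090;  N(−d₁) = N(-0.88) = 0.1894
P = 375·0.9960·0.2090 − 395·0.1894 = 78.0615 − 74.8130 = 3.2485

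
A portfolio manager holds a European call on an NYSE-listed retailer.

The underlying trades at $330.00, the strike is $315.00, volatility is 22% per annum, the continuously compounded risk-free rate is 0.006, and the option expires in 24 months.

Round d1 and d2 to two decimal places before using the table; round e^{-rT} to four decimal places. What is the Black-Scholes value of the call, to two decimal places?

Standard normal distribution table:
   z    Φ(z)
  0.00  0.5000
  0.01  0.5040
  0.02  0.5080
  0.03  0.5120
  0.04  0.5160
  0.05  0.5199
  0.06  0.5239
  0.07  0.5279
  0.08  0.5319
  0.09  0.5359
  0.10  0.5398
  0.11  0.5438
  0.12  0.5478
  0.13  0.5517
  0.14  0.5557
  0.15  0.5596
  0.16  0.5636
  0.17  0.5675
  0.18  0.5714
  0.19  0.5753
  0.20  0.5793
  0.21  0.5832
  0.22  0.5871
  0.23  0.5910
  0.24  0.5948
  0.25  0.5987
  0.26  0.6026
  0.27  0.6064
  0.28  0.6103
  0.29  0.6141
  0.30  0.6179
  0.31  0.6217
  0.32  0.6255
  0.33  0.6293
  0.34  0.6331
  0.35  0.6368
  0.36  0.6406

σ√T = 0.22 × 1.4142 = 0.3111
d₁ = [ln(330/315) + (0.006 + 0.22²/2)·2] / 0.3111 = [0.0465 + 0.0604] / 0.3111 = 0.3437 → 0.34
d₂ = d₁ − σ√T = 0.3437 − 0.3111 = 0.0325 → 0.03
e^(−rT) = e^(−0.006·2) = 0.9881
N(d₁) = N(0.34) = 0.6331;  N(d₂) = N(0.03) = 0.5120
C = 330·0.6331 − 315·0.9881·0.5120 = 208.9230 − 159.3608 = 49.5622

$49.56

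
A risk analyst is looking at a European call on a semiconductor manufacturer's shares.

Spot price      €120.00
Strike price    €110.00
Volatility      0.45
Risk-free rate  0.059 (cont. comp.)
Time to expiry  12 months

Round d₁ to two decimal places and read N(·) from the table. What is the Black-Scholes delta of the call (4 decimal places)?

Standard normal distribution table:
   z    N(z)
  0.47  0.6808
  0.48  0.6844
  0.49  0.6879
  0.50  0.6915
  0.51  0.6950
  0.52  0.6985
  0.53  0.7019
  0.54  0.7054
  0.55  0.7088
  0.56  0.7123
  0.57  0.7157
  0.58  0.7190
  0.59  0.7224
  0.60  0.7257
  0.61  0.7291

0.7088

σ√T = 0.45 × 1.0000 = 0.4500
ln(S/K) + (r + σ²/2)T = ln(120/110) + (0.059 + 0.45²/2)·1 = 0.0870 + 0.1603 = 0.2473
d₁ = 0.2473 / 0.4500 = 0.5495 ⇒ 0.55
N(d₁) = N(0.55) = 0.7088
Δ_call = N(d₁) = 0.7088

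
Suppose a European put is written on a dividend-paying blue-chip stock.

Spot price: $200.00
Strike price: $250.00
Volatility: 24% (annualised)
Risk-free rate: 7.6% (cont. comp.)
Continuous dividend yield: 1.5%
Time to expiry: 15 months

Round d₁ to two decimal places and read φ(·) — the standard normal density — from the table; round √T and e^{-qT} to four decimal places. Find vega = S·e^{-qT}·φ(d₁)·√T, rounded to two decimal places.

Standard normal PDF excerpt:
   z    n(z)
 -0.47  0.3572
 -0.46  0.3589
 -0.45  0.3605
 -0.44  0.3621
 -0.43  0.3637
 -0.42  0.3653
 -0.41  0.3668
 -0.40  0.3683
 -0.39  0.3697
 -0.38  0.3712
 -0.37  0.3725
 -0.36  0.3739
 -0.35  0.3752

80.49

T = 1.25;  σ√T = 0.2683
d₁ = [ln(200/250) + (0.076 − 0.015 + 0.24²/2)·1.25] / 0.2683 = [-0.2231 + 0.1122] / 0.2683 = -0.4133 ⇒ -0.41
√T = √1.25 = 1.1180
φ(d₁) = φ(-0.41) = 0.3668
exp(−qT) = exp(−0.015·1.25) = 0.9814
vega = S·exp(−qT)·φ(d₁)·√T = 200·0.9814·0.3668·1.1180 = 80.4910
(Call and put vega coincide under Black-Scholes.)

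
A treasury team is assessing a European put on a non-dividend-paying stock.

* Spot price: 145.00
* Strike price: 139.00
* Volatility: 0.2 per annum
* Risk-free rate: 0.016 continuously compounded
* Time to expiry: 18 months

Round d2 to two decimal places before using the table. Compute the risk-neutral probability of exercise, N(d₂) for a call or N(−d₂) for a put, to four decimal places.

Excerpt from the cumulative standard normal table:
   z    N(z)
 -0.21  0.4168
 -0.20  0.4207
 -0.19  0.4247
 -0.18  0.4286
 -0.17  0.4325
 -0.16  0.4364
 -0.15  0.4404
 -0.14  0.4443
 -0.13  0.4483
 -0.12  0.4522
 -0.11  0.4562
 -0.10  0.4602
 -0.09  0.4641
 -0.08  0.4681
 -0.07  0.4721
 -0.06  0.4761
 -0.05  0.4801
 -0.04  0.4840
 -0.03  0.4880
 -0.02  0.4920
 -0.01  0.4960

0.4404

σ√T = 0.2 × 1.2247 = 0.2449
d₁ = [ln(145/139) + (0.016 + ½·0.2²)·1.5] / (σ√T) = (0.0423 + 0.0540) / 0.2449 = 0.3930 which rounds to 0.39
d₂ = 0.3930 − 0.2449 = 0.1480 which rounds to 0.15
Risk-neutral Pr[S_T < K] = N(−d₂) = N(-0.15) = 0.4404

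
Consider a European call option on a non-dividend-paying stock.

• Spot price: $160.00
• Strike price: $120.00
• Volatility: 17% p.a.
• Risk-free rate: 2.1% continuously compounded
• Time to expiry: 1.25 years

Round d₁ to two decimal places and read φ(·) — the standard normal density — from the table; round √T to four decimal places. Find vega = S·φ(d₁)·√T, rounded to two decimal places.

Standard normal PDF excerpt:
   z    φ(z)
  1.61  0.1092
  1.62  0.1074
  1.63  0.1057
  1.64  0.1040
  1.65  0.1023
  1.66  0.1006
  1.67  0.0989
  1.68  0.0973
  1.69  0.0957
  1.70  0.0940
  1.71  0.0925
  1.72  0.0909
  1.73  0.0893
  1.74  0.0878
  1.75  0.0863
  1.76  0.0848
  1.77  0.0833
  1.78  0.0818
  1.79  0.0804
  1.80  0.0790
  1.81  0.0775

15.44

σ√T = 0.17 × 1.1180 = 0.1901
d₁ = [ln(160/120) + (0.021 + 0.17²/2)·1.25] / 0.1901 = [0.2877 + 0.0443] / 0.1901 = 1.7467 which rounds to 1.75
√T = √1.25 = 1.1180
φ(d₁) = φ(1.75) = 0.0863
vega = S·φ(d₁)·√T = 160·0.0863·1.1180 = 15.4373
(Vega is the same for a European call and put with the same parameters.)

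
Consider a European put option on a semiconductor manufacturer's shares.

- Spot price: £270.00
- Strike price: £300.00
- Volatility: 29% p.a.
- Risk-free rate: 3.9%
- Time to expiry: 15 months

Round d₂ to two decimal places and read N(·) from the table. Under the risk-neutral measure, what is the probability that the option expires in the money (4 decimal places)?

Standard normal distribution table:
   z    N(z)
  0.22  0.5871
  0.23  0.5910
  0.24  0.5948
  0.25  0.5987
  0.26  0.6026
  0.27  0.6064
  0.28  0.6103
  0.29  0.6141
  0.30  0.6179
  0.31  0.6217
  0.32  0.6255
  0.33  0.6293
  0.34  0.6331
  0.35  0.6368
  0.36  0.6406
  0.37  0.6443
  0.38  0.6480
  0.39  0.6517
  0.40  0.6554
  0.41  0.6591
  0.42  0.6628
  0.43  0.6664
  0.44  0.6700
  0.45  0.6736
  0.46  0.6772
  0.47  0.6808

σ√T = 0.29 × 1.1180 = 0.3242
d₁ = [ln(270/300) + (0.039 + 0.29²/2)·1.25] / 0.3242 = [-0.1054 + 0.1013] / 0.3242 = -0.0125 which rounds to -0.01
d₂ = d₁ − σ√T = -0.0125 − 0.3242 = -0.3367 which rounds to -0.34
Risk-neutral Pr[S_T < K] = N(−d₂) = N(0.34) = 0.6331

0.6331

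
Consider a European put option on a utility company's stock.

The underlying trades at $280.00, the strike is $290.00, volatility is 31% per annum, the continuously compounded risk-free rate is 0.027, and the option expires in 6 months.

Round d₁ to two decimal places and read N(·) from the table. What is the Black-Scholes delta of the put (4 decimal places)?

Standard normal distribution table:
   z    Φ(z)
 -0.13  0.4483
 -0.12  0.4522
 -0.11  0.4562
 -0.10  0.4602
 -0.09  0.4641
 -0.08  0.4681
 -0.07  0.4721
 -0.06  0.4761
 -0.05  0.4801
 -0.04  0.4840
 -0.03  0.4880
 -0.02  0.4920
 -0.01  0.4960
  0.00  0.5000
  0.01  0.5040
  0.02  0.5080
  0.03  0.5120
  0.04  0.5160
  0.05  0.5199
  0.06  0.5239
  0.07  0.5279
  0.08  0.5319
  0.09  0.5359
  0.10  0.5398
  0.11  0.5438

-0.4960

σ√T = 0.31·√0.5 = 0.2192
ln(S/K) + (r + σ²/2)T = ln(280/290) + (0.027 + 0.31²/2)·0.5 = -0.0351 + 0.0375 = 0.0024
d₁ = 0.0024 / 0.2192 = 0.0111 ≈ 0.01
N(d₁) = N(0.01) = 0.5040
Δ_put = N(d₁) − 1 = 0.5040 − 1 = -0.4960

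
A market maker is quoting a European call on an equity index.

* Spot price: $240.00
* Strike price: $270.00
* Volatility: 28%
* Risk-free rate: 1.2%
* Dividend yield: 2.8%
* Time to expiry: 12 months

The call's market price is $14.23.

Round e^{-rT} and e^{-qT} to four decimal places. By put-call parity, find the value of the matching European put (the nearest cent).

$47.64

exp(−qT) = exp(−0.028·1) = 0.9724;  exp(−rT) = exp(−0.012·1) = 0.9881
Put-call parity: C − P = S·e^(−qT) − K·e^(−rT) = 240·0.9724 − 270·0.9881 = 233.3760 − 266.7870 = -33.4110
P = C − (C − P) = 14.23 − (-33.4110) = 47.6410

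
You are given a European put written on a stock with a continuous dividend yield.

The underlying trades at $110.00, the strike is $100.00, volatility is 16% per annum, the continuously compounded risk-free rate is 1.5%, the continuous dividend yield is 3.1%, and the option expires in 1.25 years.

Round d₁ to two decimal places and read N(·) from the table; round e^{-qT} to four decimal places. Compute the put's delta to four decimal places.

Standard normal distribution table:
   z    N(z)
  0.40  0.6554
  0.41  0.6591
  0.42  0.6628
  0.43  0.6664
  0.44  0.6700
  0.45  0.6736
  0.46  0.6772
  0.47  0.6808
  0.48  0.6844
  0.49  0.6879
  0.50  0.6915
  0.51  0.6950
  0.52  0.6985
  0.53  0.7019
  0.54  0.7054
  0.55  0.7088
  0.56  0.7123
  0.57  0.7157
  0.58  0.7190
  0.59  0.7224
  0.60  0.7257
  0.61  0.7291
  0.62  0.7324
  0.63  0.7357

σ√T = 0.16·√1.25 = 0.1789
d₁ = [ln(110/100) + (0.015 − 0.031 + ½·0.16²)·1.25] / (σ√T) = (0.0953 − 0.0040) / 0.1789 = 0.5104 ≈ 0.51
N(d₁) = N(0.51) = 0.6950
Δ_put = e^(−qT)·(N(d₁) − 1) = 0.9620·(0.6950 − 1) = -0.2934

-0.2934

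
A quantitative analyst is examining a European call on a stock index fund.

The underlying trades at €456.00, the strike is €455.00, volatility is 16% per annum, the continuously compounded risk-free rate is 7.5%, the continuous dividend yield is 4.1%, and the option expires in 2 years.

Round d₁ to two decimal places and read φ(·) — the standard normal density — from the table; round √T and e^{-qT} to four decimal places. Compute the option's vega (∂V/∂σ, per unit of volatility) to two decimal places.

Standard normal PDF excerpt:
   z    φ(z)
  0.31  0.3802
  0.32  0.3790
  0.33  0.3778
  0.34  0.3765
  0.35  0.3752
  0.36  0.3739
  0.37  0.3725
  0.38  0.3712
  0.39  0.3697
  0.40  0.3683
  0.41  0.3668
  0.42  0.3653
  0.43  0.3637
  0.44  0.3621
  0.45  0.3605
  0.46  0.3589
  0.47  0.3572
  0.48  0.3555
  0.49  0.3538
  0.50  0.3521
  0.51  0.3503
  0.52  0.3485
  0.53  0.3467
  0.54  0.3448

σ√T = 0.16 × 1.4142 = 0.2263
d₁ = [ln(456/455) + (0.075 − 0.041 + ½·0.16²)·2] / (σ√T) = (0.0022 + 0.0936) / 0.2263 = 0.4234 ≈ 0.42
√T = √2 = 1.4142
φ(d₁) = φ(0.42) = 0.3653
exp(−qT) = exp(−0.041·2) = 0.9213
vega = S·exp(−qT)·φ(d₁)·√T = 456·0.9213·0.3653·1.4142 = 217.0333

217.03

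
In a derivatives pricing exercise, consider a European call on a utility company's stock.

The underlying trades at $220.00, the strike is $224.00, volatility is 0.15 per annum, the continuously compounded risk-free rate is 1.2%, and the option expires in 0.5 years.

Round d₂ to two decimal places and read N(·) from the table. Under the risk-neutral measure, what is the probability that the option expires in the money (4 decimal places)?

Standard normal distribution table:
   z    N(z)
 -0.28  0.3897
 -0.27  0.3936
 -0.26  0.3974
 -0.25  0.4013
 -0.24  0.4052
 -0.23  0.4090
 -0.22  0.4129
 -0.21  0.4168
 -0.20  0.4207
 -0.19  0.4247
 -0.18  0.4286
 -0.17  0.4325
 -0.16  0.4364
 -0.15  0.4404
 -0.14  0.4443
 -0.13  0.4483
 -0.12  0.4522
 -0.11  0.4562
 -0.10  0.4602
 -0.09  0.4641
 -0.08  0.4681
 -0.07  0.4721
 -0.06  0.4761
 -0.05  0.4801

σ√T = 0.15·√0.5 = 0.1061
d₁ = [ln(220/224) + (0.012 + 0.15²/2)·0.5] / 0.1061 = [-0.0180 + 0.0116] / 0.1061 = -0.0603 ≈ -0.06
d₂ = d₁ − σ√T = -0.0603 − 0.1061 = -0.1663 ≈ -0.17
Risk-neutral Pr[S_T > K] = N(d₂) = N(-0.17) = 0.4325

0.4325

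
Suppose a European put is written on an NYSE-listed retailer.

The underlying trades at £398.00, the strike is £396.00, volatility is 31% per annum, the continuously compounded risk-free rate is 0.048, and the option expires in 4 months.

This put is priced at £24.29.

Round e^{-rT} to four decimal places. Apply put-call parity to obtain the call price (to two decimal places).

exp(−rT) = exp(−0.048·0.3333) = 0.9841
Put-call parity: C − P = S − K·e^(−rT) = 398 − 396·0.9841 = 398 − 389.7036 = 8.2964
C = P + (C − P) = 24.29 + (8.2964) = 32.5864

£32.59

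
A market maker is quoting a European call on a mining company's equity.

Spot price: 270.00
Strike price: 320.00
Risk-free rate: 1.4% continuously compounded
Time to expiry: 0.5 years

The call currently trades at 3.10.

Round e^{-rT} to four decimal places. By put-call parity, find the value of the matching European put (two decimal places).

e^(−rT) = e^(−0.014·0.5) = 0.9930
Put-call parity: C − P = S − K·e^(−rT) = 270 − 320·0.9930 = 270 − 317.7600 = -47.7600
P = C − (C − P) = 3.10 − (-47.7600) = 50.8600

50.86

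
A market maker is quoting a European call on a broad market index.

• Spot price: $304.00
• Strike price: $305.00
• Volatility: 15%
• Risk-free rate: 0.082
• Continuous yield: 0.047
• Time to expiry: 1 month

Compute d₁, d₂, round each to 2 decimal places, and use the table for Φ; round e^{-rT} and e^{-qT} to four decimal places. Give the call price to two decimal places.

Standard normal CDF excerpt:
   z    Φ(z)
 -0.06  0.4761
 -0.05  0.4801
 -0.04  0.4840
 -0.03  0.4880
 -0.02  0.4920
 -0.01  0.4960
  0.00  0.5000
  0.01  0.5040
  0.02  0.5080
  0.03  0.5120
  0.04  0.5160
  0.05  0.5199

$4.79

σ√T = 0.15 × 0.2887 = 0.0433
d₁ = [ln(304/305) + (0.082 − 0.047 + ½·0.15²)·0.08333] / (σ√T) = (-0.0033 + 0.0039) / 0.0433 = 0.0132 ≈ 0.01
d₂ = 0.0132 − 0.0433 = -0.0301 ≈ -0.03
exp(−qT) = exp(−0.047·0.08333) = 0.9961;  exp(−rT) = exp(−0.082·0.08333) = 0.9932
N(d₁) = N(0.01) = 0.5040;  N(d₂) = N(-0.03) = 0.4880
C = 304·0.9961·0.5040 − 305·0.9932·0.4880 = 152.6185 − 147.8279 = 4.7906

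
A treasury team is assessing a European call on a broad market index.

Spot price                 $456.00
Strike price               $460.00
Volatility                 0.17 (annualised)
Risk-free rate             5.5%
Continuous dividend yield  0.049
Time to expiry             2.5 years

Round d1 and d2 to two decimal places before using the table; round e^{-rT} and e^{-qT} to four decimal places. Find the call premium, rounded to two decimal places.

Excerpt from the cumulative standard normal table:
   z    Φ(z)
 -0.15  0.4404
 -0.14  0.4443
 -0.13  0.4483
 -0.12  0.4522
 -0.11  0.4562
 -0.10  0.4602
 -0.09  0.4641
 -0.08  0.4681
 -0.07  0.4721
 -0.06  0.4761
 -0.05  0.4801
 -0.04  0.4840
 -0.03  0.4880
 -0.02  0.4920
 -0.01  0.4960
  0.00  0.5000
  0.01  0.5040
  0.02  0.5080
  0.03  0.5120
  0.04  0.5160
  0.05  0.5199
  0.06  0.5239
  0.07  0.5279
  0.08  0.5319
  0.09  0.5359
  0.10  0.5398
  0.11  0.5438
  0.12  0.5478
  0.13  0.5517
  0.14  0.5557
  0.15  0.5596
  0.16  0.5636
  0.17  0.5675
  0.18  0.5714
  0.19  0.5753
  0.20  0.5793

$44.48

σ√T = 0.17 × 1.5811 = 0.2688
d₁ = [ln(456/460) + (0.055 − 0.049 + 0.17²/2)·2.5] / 0.2688 = [-0.0087 + 0.0511] / 0.2688 = 0.1577 → 0.16
d₂ = d₁ − σ√T = 0.1577 − 0.2688 = -0.1111 → -0.11
e^(−qT) = e^(−0.049·2.5) = 0.8847;  e^(−rT) = e^(−0.055·2.5) = 0.8715
N(d₁) = N(0.16) = 0.5636;  N(d₂) = N(-0.11) = 0.4562
C = 456·0.8847·0.5636 − 460·0.8715·0.4562 = 227.3693 − 182.8860 = 44.4833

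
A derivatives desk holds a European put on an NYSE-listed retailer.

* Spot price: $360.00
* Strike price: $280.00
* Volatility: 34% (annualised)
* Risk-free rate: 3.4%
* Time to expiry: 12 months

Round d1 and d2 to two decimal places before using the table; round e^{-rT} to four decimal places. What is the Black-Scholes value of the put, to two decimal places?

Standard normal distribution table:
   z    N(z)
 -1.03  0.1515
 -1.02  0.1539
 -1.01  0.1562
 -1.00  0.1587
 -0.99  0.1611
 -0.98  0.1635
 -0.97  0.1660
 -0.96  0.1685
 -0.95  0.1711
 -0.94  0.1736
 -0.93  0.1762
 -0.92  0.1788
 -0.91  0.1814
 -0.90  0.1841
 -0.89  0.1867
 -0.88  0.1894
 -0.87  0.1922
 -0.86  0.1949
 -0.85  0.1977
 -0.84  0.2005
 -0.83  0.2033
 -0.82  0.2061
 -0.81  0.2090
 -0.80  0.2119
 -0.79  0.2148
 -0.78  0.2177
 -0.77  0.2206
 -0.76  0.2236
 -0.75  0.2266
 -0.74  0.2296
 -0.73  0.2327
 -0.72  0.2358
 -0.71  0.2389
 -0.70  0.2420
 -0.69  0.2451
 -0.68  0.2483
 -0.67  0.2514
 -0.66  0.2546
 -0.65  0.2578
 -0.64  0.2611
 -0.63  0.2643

$11.81

T = 1;  σ√T = 0.3400
d₁ = [ln(360/280) + (0.034 + 0.34²/2)·1] / 0.3400 = [0.2513 + 0.0918] / 0.3400 = 1.0092 ≈ 1.01
d₂ = d₁ − σ√T = 1.0092 − 0.3400 = 0.6692 ≈ 0.67
exp(−rT) = exp(−0.034·1) = 0.9666
N(−d₂) = N(-0.67) = 0.2514;  N(−d₁) = N(-1.01) = 0.1562
P = 280·0.9666·0.2514 − 360·0.1562 = 68.0409 − 56.2320 = 11.8089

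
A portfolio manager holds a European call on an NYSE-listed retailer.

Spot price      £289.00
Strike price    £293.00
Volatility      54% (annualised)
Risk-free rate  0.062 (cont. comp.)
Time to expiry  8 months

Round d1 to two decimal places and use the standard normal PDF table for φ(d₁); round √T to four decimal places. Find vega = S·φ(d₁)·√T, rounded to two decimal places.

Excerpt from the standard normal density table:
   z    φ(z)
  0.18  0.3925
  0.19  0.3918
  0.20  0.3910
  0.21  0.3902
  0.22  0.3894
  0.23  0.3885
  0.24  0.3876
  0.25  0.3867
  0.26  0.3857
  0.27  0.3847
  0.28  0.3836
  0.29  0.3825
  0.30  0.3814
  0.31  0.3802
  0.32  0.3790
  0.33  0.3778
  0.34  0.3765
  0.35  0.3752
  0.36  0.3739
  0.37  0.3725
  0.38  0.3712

σ√T = 0.54·√0.6667 = 0.4409
d₁ = [ln(289/293) + (0.062 + 0.54²/2)·0.6667] / 0.4409 = [-0.0137 + 0.1385] / 0.4409 = 0.2830 which rounds to 0.28
√T = √0.6667 = 0.8165
φ(d₁) = φ(0.28) = 0.3836
vega = S·φ(d₁)·√T = 289·0.3836·0.8165 = 90.5175

90.52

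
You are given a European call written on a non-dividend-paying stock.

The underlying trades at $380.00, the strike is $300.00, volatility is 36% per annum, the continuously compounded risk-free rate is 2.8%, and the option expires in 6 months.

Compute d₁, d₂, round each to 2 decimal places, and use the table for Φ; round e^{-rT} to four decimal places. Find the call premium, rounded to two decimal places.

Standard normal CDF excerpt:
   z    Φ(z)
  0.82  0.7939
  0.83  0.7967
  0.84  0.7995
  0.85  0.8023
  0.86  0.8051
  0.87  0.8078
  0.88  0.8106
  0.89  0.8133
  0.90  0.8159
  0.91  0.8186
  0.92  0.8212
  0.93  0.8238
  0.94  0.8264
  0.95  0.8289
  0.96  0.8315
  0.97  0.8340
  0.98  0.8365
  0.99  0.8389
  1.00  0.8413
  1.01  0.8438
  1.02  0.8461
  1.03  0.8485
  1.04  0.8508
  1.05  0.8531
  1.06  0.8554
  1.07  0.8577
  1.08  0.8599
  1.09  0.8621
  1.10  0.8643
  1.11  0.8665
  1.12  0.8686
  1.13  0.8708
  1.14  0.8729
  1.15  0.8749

T = 0.5;  σ√T = 0.2546
d₁ = [ln(380/300) + (0.028 + 0.36²/2)·0.5] / 0.2546 = [0.2364 + 0.0464] / 0.2546 = 1.1109 which rounds to 1.11
d₂ = d₁ − σ√T = 1.1109 − 0.2546 = 0.8563 which rounds to 0.86
exp(−rT) = exp(−0.028·0.5) = 0.9861
N(d₁) = N(1.11) = 0.8665;  N(d₂) = N(0.86) = 0.8051
C = 380·0.8665 − 300·0.9861·0.8051 = 329.2700 − 238.1727 = 91.0973

$91.10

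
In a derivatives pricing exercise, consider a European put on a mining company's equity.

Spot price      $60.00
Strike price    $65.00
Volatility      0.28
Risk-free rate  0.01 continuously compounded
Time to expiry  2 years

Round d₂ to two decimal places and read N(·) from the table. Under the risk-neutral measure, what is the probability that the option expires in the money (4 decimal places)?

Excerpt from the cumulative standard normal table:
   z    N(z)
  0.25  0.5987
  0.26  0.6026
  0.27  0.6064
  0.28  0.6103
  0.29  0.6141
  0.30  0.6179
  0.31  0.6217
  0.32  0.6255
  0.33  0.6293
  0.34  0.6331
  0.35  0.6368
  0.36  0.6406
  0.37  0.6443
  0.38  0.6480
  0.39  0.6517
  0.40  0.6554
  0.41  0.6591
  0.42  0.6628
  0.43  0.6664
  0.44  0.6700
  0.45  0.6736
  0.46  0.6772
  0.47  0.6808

0.6368

σ√T = 0.28·√2 = 0.3960
d₁ = [ln(60/65) + (0.01 + 0.28²/2)·2] / 0.3960 = [-0.0800 + 0.0984] / 0.3960 = 0.0464 ⇒ 0.05
d₂ = d₁ − σ√T = 0.0464 − 0.3960 = -0.3496 ⇒ -0.35
Pr(exercise) under Q = N(−d₂) = N(0.35) = 0.6368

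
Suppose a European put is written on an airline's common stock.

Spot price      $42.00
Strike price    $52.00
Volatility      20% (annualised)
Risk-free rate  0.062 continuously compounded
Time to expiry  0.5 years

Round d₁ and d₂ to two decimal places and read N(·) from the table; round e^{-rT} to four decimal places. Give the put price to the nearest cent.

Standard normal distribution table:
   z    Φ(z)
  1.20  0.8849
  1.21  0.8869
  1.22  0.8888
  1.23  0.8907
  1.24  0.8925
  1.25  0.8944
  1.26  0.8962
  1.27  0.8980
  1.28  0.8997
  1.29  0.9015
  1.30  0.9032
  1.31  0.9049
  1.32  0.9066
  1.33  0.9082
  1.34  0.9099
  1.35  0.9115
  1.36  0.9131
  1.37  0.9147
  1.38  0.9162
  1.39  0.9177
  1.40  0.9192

$8.70

T = 0.5;  σ√T = 0.1414
d₁ = [ln(42/52) + (0.062 + 0.2²/2)·0.5] / 0.1414 = [-0.2136 + 0.0410] / 0.1414 = -1.2203 which rounds to -1.22
d₂ = d₁ − σ√T = -1.2203 − 0.1414 = -1.3617 which rounds to -1.36
e^(−rT) = e^(−0.062·0.5) = 0.9695
N(−d₂) = N(1.36) = 0.9131;  N(−d₁) = N(1.22) = 0.8888
P = 52·0.9695·0.9131 − 42·0.8888 = 46.0330 − 37.3296 = 8.7034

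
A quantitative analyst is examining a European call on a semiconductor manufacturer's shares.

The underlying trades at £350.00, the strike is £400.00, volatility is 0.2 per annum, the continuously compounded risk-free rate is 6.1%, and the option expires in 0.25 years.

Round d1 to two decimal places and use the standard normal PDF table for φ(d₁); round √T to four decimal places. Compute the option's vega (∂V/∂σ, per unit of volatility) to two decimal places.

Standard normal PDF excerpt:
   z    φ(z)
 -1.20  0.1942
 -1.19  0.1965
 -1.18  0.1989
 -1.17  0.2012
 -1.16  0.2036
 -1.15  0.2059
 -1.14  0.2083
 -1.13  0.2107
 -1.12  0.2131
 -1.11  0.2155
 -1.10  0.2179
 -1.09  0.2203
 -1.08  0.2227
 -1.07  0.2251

σ√T = 0.2 × 0.5000 = 0.1000
d₁ = [ln(350/400) + (0.061 + 0.2²/2)·0.25] / 0.1000 = [-0.1335 + 0.0203] / 0.1000 = -1.1328 ⇒ -1.13
√T = √0.25 = 0.5000
φ(d₁) = φ(-1.13) = 0.2107
vega = S·φ(d₁)·√T = 350·0.2107·0.5000 = 36.8725

36.87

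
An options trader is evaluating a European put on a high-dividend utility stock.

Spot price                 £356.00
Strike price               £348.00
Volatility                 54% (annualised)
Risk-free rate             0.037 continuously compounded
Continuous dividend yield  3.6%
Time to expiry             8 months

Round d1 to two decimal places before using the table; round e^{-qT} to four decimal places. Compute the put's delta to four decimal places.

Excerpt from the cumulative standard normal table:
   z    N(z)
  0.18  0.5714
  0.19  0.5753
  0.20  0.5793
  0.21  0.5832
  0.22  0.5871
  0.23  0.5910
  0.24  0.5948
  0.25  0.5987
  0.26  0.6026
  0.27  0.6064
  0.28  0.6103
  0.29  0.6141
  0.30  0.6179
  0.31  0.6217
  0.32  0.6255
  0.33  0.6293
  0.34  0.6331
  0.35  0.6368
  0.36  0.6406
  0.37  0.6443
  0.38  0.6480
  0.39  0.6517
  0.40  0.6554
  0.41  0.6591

σ√T = 0.54 × 0.8165 = 0.4409
d₁ = [ln(356/348) + (0.037 − 0.036 + 0.54²/2)·0.6667] / 0.4409 = [0.0227 + 0.0979] / 0.4409 = 0.2735 which rounds to 0.27
N(d₁) = N(0.27) = 0.6064
Δ_put = e^(−qT)·(N(d₁) − 1) = 0.9763·(0.6064 − 1) = -0.3843

-0.3843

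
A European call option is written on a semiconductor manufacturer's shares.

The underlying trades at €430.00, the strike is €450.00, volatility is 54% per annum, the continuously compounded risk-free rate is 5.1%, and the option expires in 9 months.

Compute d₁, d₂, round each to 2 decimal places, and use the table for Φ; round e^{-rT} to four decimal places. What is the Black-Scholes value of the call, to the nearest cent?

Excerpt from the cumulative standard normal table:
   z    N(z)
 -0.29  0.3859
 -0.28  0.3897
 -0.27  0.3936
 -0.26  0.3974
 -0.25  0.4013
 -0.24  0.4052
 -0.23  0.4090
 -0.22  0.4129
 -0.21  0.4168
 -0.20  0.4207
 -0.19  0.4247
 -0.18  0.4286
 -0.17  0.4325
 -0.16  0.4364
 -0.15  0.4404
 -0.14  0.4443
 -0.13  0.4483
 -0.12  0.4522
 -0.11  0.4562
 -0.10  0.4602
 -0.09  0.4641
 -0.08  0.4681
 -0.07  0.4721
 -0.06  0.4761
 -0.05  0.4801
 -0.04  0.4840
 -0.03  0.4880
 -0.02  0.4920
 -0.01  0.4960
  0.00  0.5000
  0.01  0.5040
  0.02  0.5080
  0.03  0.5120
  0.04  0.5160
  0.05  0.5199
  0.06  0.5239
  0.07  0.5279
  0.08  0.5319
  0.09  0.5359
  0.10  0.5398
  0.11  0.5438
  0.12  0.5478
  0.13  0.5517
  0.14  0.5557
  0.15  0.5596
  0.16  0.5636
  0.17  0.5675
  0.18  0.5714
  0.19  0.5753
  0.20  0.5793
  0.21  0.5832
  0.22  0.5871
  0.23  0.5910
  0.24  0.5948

€78.64

σ√T = 0.54 × 0.8660 = 0.4677
d₁ = [ln(430/450) + (0.051 + 0.54²/2)·0.75] / 0.4677 = [-0.0455 + 0.1476] / 0.4677 = 0.2184 ⇒ 0.22
d₂ = d₁ − σ√T = 0.2184 − 0.4677 = -0.2492 ⇒ -0.25
e^(−rT) = e^(−0.051·0.75) = 0.9625
C = 430·N(0.22) − 450·0.9625·N(-0.25) = 430·0.5871 − 450·0.9625·0.4013 = 252.4530 − 173.8131 = 78.6399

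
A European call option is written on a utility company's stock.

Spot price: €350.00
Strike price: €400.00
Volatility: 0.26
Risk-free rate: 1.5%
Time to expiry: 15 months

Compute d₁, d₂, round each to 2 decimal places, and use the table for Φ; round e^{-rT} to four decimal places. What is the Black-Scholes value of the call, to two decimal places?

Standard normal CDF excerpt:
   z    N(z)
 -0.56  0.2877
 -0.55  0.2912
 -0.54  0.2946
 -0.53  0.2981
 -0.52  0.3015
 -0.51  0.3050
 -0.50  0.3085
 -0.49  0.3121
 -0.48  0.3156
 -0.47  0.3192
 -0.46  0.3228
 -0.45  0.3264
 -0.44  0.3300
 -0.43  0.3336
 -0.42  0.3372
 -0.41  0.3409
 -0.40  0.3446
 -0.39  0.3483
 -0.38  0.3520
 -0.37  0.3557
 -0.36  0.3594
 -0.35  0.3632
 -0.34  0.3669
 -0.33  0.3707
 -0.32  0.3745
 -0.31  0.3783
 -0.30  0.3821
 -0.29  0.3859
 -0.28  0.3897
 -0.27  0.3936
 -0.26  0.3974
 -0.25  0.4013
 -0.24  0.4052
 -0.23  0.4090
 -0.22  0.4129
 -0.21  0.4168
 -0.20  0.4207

€24.81

T = 1.25;  σ√T = 0.2907
d₁ = [ln(350/400) + (0.015 + 0.26²/2)·1.25] / 0.2907 = [-0.1335 + 0.0610] / 0.2907 = -0.2495 which rounds to -0.25
d₂ = d₁ − σ√T = -0.2495 − 0.2907 = -0.5402 which rounds to -0.54
exp(−rT) = exp(−0.015·1.25) = 0.9814
N(d₁) = N(-0.25) = 0.4013;  N(d₂) = N(-0.54) = 0.2946
C = 350·0.4013 − 400·0.9814·0.2946 = 140.4550 − 115.6482 = 24.8068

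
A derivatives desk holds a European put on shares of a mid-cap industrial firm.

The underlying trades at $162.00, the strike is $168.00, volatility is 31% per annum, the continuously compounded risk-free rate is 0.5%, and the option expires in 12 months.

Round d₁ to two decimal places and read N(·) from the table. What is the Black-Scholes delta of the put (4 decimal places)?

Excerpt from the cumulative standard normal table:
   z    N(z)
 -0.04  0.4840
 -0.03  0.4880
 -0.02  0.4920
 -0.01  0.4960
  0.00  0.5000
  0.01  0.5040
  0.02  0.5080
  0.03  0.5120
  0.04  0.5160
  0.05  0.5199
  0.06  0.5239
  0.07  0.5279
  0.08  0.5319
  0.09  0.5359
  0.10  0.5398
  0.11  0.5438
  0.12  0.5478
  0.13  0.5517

σ√T = 0.31·√1 = 0.3100
d₁ = [ln(162/168) + (0.005 + 0.31²/2)·1] / 0.3100 = [-0.0364 + 0.0530] / 0.3100 = 0.0538 → 0.05
N(d₁) = N(0.05) = 0.5199
Δ_put = N(d₁) − 1 = 0.5199 − 1 = -0.4801

-0.4801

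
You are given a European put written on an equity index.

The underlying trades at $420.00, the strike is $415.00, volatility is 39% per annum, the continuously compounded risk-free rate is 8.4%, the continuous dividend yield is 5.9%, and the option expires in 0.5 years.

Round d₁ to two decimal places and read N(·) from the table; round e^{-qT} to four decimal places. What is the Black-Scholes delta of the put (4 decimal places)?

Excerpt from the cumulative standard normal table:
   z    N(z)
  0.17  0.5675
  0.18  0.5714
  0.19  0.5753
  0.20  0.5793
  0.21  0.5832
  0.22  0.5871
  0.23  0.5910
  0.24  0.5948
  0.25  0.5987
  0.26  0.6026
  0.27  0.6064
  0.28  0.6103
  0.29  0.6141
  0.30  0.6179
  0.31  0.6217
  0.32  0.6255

σ√T = 0.39·√0.5 = 0.2758
d₁ = [ln(420/415) + (0.084 − 0.059 + 0.39²/2)·0.5] / 0.2758 = [0.0120 + 0.0505] / 0.2758 = 0.2266 ≈ 0.23
N(d₁) = N(0.23) = 0.5910
Δ_put = e^(−qT)·(N(d₁) − 1) = 0.9709·(0.5910 − 1) = -0.3971

-0.3971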